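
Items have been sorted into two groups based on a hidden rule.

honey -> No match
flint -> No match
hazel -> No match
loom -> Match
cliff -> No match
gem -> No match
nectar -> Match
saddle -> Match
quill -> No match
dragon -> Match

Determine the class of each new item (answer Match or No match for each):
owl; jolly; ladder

'Match' ⟺ even length.

No match, No match, Match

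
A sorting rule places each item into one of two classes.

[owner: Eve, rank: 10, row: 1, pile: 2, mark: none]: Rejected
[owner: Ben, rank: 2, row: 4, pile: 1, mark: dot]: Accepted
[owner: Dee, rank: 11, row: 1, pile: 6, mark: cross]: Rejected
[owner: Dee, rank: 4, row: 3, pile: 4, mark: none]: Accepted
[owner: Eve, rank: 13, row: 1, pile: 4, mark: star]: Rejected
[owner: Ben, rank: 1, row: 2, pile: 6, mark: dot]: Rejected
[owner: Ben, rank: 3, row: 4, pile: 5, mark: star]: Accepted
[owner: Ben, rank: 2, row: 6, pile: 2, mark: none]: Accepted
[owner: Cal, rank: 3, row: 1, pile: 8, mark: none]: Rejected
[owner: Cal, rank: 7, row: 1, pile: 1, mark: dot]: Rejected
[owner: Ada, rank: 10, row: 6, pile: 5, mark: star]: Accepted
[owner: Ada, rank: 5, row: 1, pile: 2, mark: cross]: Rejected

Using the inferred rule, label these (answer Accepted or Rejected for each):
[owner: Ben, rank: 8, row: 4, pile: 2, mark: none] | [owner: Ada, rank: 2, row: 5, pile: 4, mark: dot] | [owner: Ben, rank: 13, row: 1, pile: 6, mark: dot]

The common property of the 'Accepted' items is: row ≥ 3. No 'Rejected' item has it.

Accepted, Accepted, Rejected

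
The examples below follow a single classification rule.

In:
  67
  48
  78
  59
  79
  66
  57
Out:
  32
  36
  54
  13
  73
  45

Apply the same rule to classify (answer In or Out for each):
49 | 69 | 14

In, In, Out

The simplest hypothesis consistent with all the labels is: digit sum ≥ 11.
49: digit sum 4+9 = 13, satisfies this → In.
69: digit sum 6+9 = 15, satisfies this → In.
14: digit sum 1+4 = 5, does not fit → Out.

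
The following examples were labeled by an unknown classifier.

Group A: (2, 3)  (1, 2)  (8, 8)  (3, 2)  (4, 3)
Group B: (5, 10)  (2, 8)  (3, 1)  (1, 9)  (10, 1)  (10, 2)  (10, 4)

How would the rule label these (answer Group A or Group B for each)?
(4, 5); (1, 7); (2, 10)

Group A, Group B, Group B

'Group A' ⟺ |first − second| ≤ 1.
(4, 5): |4−5| = 1, qualifies → Group A. (1, 7): |1−7| = 6, does not pass → Group B. (2, 10): |2−10| = 8, does not pass → Group B.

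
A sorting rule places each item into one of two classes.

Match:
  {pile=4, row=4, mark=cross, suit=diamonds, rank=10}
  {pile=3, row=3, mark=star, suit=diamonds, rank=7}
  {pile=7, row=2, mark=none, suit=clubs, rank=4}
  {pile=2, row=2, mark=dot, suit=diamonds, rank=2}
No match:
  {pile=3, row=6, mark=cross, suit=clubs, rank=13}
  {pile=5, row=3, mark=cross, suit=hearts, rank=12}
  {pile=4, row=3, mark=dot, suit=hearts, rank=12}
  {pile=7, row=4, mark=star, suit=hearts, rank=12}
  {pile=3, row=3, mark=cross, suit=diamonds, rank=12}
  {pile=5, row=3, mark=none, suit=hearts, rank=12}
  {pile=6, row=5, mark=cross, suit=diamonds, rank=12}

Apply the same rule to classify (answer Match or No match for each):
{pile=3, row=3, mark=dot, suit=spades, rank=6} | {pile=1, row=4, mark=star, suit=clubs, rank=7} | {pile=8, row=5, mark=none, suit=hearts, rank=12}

All 'Match' examples share one property — rank ≤ 10 — and every 'No match' example lacks it.
Match: {pile=3, row=3, mark=dot, suit=spades, rank=6}, since rank = 6. Match: {pile=1, row=4, mark=star, suit=clubs, rank=7}, since rank = 7. No match: {pile=8, row=5, mark=none, suit=hearts, rank=12}, since rank = 12.

Match, Match, No match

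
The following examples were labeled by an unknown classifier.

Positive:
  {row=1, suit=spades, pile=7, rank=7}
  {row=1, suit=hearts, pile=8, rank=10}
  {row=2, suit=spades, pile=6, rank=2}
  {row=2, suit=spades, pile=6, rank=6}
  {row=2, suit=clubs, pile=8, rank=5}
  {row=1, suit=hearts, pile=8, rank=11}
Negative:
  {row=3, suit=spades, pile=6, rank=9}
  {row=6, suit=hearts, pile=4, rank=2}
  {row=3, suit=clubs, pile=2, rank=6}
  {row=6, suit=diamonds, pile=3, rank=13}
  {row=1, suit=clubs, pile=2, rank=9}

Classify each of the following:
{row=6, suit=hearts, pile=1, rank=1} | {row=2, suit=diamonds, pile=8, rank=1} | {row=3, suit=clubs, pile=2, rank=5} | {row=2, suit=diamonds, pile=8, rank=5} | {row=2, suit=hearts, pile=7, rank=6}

The classifier is using: pile ≥ 3 AND row ≤ 2.
{row=6, suit=hearts, pile=1, rank=1} → pile = 1, row = 6 → Negative.
{row=2, suit=diamonds, pile=8, rank=1} → pile = 8, row = 2 → Positive.
{row=3, suit=clubs, pile=2, rank=5} → pile = 2, row = 3 → Negative.
{row=2, suit=diamonds, pile=8, rank=5} → pile = 8, row = 2 → Positive.
{row=2, suit=hearts, pile=7, rank=6} → pile = 7, row = 2 → Positive.

Negative, Positive, Negative, Positive, Positive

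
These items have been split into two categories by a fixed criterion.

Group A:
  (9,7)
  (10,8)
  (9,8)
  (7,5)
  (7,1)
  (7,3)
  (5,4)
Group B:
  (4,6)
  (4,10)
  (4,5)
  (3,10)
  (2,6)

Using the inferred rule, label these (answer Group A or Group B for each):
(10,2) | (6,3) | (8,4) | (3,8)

The simplest hypothesis consistent with all the labels is: first > second.
(10,2) — 10 > 2, hence Group A.
(6,3) — 6 > 3, hence Group A.
(8,4) — 8 > 4, hence Group A.
(3,8) — 3 < 8, hence Group B.

Group A, Group A, Group A, Group B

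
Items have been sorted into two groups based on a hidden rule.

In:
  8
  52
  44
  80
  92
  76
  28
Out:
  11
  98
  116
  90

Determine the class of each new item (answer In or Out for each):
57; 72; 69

Out, In, Out

The rule appears to be: multiple of 4 AND at most 92.
57 — 57 = 4·14 + 1, 57 ≤ 92, hence Out. 72 — 72 = 4·18, 72 ≤ 92, hence In. 69 — 69 = 4·17 + 1, 69 ≤ 92, hence Out.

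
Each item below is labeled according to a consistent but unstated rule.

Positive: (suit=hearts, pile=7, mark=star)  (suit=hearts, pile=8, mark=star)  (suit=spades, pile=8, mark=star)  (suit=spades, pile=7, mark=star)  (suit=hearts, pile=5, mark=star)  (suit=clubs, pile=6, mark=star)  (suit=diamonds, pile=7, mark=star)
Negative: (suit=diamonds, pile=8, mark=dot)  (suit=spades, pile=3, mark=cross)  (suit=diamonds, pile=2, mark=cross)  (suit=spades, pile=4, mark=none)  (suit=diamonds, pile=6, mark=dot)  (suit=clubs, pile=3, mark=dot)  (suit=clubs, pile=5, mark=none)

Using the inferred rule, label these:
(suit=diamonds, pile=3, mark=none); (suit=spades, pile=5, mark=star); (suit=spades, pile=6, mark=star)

Every 'Positive' example satisfies: mark is star. None of the 'Negative' examples do.
Negative: (suit=diamonds, pile=3, mark=none), since mark is none. Positive: (suit=spades, pile=5, mark=star), since mark is star. Positive: (suit=spades, pile=6, mark=star), since mark is star.

Negative, Positive, Positive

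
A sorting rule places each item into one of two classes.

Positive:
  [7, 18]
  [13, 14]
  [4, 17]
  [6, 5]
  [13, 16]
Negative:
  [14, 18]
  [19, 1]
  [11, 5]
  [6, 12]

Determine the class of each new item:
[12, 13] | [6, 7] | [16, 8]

Positive, Positive, Negative

The simplest hypothesis consistent with all the labels is: sum is odd.
[12, 13]: Positive (12+13 = 25).
[6, 7]: Positive (6+7 = 13).
[16, 8]: Negative (16+8 = 24).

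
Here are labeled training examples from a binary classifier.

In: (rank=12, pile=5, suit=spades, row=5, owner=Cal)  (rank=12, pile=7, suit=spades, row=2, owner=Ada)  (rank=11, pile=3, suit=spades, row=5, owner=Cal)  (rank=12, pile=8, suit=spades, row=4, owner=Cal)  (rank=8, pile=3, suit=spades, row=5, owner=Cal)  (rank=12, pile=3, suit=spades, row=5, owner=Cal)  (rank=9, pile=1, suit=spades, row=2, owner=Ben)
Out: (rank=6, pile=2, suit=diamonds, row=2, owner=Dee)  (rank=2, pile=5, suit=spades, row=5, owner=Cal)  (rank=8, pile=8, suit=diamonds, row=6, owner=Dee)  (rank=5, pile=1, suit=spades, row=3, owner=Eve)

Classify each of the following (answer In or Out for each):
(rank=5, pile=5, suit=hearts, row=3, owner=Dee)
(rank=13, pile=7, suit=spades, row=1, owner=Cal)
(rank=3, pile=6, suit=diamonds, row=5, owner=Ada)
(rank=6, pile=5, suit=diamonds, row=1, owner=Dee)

The common property of the 'In' items is: suit is spades AND rank ≥ 6. No 'Out' item has it.
(rank=5, pile=5, suit=hearts, row=3, owner=Dee): Out (suit is hearts, rank = 5). (rank=13, pile=7, suit=spades, row=1, owner=Cal): In (suit is spades, rank = 13). (rank=3, pile=6, suit=diamonds, row=5, owner=Ada): Out (suit is diamonds, rank = 3). (rank=6, pile=5, suit=diamonds, row=1, owner=Dee): Out (suit is diamonds, rank = 6).

Out, In, Out, Out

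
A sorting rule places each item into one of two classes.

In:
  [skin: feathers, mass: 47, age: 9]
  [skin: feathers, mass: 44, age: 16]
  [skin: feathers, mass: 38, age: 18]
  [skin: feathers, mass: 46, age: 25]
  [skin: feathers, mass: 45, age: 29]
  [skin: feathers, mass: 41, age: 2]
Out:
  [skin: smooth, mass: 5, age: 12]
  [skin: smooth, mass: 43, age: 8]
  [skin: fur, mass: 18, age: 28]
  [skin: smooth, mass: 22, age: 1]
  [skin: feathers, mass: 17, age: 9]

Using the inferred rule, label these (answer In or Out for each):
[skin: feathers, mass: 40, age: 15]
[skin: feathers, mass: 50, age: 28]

The simplest hypothesis consistent with all the labels is: skin is feathers AND mass ≥ 18.

In, In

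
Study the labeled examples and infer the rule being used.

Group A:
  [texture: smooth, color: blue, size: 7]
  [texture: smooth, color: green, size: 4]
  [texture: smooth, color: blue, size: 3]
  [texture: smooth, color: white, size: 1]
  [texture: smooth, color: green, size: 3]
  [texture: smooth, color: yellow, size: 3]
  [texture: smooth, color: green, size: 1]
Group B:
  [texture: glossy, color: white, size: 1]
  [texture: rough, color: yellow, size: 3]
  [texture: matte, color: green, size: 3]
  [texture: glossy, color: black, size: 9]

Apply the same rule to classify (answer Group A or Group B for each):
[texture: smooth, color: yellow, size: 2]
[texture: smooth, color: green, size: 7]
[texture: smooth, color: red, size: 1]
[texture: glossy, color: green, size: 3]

The distinguishing property — texture is smooth — holds for all the 'Group A' cases and none of the 'Group B' cases.
[texture: smooth, color: yellow, size: 2]: Group A (texture is smooth).
[texture: smooth, color: green, size: 7]: Group A (texture is smooth).
[texture: smooth, color: red, size: 1]: Group A (texture is smooth).
[texture: glossy, color: green, size: 3]: Group B (texture is glossy).

Group A, Group A, Group A, Group B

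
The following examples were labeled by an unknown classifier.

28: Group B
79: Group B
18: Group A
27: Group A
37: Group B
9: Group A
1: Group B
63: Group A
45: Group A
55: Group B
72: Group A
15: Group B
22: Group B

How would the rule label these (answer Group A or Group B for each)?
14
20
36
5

Group B, Group B, Group A, Group B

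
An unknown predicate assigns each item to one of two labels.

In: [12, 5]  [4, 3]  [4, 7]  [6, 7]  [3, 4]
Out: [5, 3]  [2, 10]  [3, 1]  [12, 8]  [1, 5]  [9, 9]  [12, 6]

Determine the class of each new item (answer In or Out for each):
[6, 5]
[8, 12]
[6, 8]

The pattern is that an item is 'In' exactly when: sum is odd.
[6, 5]: 6+5 = 11, passes → In. [8, 12]: 8+12 = 20, does not satisfy this → Out. [6, 8]: 6+8 = 14, does not satisfy this → Out.

In, Out, Out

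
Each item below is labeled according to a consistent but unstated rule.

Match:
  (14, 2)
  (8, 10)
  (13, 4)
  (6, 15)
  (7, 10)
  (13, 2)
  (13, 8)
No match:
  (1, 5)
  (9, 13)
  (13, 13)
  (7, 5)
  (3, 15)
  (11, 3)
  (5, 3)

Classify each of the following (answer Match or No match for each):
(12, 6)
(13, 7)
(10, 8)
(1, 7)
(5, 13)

The classifier is using: product is even.
(12, 6) — 12·6 = 72, hence Match.
(13, 7) — 13·7 = 91, hence No match.
(10, 8) — 10·8 = 80, hence Match.
(1, 7) — 1·7 = 7, hence No match.
(5, 13) — 5·13 = 65, hence No match.

Match, No match, Match, No match, No match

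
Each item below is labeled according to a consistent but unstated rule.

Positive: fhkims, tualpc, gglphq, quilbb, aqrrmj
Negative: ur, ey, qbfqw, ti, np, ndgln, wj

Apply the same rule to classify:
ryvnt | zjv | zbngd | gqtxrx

Rule: length 6. This holds for each 'Positive' example and fails for each 'Negative' one.
ryvnt: length 5 — doesn't match, so Negative. zjv: length 3 — doesn't match, so Negative. zbngd: length 5 — doesn't match, so Negative. gqtxrx: length 6 — passes, so Positive.

Negative, Negative, Negative, Positive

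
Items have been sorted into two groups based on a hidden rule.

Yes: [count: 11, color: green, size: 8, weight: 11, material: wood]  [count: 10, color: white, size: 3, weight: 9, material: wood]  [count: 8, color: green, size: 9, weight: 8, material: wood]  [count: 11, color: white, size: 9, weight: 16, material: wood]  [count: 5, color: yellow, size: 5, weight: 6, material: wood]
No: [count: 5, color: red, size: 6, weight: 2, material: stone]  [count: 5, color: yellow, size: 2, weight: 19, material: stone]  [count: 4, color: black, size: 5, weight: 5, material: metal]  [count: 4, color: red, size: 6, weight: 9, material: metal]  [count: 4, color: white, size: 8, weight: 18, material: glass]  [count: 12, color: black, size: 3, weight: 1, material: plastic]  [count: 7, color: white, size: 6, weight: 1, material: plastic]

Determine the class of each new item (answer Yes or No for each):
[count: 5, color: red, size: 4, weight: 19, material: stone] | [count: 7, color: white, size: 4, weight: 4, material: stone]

No, No

A rule that fits every label: material is wood — true of each 'Yes' example, false of each 'No' one.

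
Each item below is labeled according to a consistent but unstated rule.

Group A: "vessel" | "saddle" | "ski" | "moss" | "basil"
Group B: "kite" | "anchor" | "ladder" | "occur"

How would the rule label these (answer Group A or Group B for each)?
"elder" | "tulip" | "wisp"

Group B, Group B, Group A

The simplest hypothesis consistent with all the labels is: contains 's'.
"elder": no 's' — does not fit, so Group B.
"tulip": no 's' — does not fit, so Group B.
"wisp": has 's' — fits, so Group A.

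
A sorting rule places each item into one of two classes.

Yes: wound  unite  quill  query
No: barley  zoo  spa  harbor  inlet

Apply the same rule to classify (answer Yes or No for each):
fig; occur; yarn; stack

No, Yes, No, No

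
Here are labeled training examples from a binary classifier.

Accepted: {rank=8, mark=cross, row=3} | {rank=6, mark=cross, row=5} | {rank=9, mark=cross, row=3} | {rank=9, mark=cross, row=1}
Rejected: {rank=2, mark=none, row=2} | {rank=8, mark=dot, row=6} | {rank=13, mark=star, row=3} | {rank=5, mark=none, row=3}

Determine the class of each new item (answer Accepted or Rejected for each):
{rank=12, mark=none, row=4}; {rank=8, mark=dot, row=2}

Looking at the examples, the only property every 'Accepted' case has and every 'Rejected' case lacks is: mark is cross.

Rejected, Rejected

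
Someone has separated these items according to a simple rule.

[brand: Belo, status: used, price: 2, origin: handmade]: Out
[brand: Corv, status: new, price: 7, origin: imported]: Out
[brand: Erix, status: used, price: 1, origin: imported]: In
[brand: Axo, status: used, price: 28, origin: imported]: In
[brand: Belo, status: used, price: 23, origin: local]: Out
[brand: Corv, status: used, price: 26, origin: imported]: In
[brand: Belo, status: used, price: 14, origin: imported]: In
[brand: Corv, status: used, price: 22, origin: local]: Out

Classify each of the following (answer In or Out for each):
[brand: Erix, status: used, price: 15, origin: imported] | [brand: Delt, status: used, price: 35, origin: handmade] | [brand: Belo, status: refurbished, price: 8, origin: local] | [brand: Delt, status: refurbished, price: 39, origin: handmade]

In, Out, Out, Out

Rule: origin is imported AND status is used. This holds for each 'In' example and fails for each 'Out' one.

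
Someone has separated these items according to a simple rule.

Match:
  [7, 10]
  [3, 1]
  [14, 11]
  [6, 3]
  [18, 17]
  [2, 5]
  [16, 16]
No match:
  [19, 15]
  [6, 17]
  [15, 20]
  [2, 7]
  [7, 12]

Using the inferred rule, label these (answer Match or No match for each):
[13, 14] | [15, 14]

Match, Match

Every 'Match' example satisfies: |first − second| ≤ 3. None of the 'No match' examples do.
Match: [13, 14], since |13−14| = 1.
Match: [15, 14], since |15−14| = 1.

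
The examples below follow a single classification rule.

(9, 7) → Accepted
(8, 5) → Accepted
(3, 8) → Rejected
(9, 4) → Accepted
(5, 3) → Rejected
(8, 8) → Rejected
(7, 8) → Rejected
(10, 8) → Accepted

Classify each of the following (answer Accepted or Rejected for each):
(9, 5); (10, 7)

Accepted, Accepted

A rule that fits every label: first > second AND sum ≥ 11 — true of each 'Accepted' example, false of each 'Rejected' one.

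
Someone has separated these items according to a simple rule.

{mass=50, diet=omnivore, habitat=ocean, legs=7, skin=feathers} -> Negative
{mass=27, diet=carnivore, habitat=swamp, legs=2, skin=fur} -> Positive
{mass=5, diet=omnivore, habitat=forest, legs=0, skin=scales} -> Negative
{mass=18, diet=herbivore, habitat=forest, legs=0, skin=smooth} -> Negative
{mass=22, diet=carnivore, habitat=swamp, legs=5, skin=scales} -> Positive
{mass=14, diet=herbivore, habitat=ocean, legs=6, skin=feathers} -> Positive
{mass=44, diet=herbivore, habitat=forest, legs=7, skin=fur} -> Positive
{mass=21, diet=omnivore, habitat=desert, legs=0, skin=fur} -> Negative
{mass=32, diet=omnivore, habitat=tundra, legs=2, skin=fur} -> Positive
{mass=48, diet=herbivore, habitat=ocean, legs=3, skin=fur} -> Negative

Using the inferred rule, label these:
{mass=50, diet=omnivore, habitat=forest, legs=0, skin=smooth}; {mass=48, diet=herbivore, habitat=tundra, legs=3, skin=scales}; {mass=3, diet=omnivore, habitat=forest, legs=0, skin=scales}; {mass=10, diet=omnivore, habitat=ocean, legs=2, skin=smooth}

All 'Positive' examples share one property — mass ≤ 44 AND legs ≥ 2 — and every 'Negative' example lacks it.

Negative, Negative, Negative, Positive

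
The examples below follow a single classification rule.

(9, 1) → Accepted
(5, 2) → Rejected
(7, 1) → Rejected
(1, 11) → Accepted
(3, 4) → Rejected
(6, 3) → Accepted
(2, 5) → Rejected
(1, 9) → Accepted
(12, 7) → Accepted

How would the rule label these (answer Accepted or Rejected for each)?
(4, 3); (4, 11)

Rejected, Accepted

Rule: sum ≥ 9. This holds for each 'Accepted' example and fails for each 'Rejected' one.
(4, 3): Rejected (4+3 = 7). (4, 11): Accepted (4+11 = 15).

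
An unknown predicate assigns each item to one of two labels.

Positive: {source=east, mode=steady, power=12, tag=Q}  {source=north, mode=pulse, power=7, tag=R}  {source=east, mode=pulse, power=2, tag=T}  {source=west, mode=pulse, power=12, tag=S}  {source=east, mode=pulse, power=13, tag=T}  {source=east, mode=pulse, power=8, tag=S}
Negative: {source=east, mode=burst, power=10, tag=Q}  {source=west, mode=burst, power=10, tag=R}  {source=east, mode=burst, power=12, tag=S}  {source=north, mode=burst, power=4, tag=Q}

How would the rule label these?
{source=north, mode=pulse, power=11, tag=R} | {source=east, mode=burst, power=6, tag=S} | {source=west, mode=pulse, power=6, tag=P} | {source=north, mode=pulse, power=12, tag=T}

Positive, Negative, Positive, Positive

Every 'Positive' example satisfies: mode is not burst. None of the 'Negative' examples do.
{source=north, mode=pulse, power=11, tag=R}: mode is pulse — checks out, so Positive.
{source=east, mode=burst, power=6, tag=S}: mode is burst — doesn't match, so Negative.
{source=west, mode=pulse, power=6, tag=P}: mode is pulse — checks out, so Positive.
{source=north, mode=pulse, power=12, tag=T}: mode is pulse — checks out, so Positive.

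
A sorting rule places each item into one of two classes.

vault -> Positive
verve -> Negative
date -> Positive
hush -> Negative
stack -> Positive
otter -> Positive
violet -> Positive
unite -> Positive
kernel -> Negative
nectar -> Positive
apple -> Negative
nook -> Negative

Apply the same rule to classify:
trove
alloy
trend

Positive, Negative, Positive

One predicate separates the groups cleanly: contains 't'.
trove: Positive (has 't'). alloy: Negative (no 't'). trend: Positive (has 't').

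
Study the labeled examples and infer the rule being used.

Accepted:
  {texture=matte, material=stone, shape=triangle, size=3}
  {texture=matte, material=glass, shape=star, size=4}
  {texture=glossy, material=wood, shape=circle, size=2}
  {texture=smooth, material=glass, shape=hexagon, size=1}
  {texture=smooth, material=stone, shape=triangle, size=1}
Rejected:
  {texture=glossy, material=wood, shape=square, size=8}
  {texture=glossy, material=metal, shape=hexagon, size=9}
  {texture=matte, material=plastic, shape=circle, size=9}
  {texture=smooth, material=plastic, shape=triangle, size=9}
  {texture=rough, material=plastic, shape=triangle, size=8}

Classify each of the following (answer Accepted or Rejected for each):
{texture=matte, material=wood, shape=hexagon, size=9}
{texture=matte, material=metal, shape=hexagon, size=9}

'Accepted' ⟺ size ≤ 4.
{texture=matte, material=wood, shape=hexagon, size=9} → size = 9 → Rejected. {texture=matte, material=metal, shape=hexagon, size=9} → size = 9 → Rejected.

Rejected, Rejected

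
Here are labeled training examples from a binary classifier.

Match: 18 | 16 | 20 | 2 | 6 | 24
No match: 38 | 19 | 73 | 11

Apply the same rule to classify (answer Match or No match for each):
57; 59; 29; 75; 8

One predicate separates the groups cleanly: even AND at most 24.
57 → 57 is odd, 57 > 24 → No match. 59 → 59 is odd, 59 > 24 → No match. 29 → 29 is odd, 29 > 24 → No match. 75 → 75 is odd, 75 > 24 → No match. 8 → 8 is even, 8 ≤ 24 → Match.

No match, No match, No match, No match, Match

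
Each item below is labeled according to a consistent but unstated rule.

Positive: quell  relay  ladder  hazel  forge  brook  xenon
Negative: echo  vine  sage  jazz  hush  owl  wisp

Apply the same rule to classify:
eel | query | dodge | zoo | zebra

Negative, Positive, Positive, Negative, Positive

Every 'Positive' example satisfies: length ≥ 5. None of the 'Negative' examples do.
eel — length 3, hence Negative. query — length 5, hence Positive. dodge — length 5, hence Positive. zoo — length 3, hence Negative. zebra — length 5, hence Positive.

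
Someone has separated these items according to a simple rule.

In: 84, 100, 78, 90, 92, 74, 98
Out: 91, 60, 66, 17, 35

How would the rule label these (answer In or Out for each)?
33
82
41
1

A rule that fits every label: even AND at least 74 — true of each 'In' example, false of each 'Out' one.
33: Out (33 is odd, 33 < 74). 82: In (82 is even, 82 ≥ 74). 41: Out (41 is odd, 41 < 74). 1: Out (1 is odd, 1 < 74).

Out, In, Out, Out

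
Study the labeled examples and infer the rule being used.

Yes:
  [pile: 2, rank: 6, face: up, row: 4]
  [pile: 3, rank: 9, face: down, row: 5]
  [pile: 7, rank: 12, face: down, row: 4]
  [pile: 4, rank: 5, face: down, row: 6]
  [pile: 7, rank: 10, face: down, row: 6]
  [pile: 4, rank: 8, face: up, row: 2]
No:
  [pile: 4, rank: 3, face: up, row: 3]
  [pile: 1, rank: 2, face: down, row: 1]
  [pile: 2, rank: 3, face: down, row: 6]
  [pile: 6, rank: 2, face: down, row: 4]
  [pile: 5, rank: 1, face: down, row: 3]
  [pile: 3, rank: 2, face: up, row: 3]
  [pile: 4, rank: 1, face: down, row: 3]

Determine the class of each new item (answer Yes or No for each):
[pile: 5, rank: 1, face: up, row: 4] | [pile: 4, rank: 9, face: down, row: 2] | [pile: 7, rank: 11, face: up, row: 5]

No, Yes, Yes

The distinguishing property — rank ≥ 5 — holds for all the 'Yes' cases and none of the 'No' cases.
[pile: 5, rank: 1, face: up, row: 4]: rank = 1, doesn't match → No.
[pile: 4, rank: 9, face: down, row: 2]: rank = 9, matches → Yes.
[pile: 7, rank: 11, face: up, row: 5]: rank = 11, matches → Yes.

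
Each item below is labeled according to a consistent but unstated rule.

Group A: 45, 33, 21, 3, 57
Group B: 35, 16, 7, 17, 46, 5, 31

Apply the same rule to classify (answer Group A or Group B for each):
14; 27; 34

Group B, Group A, Group B

Rule: multiple of 3. This holds for each 'Group A' example and fails for each 'Group B' one.
14: 14 = 3·4 + 2 — doesn't qualify, so Group B.
27: 27 = 3·9 — satisfies this, so Group A.
34: 34 = 3·11 + 1 — doesn't qualify, so Group B.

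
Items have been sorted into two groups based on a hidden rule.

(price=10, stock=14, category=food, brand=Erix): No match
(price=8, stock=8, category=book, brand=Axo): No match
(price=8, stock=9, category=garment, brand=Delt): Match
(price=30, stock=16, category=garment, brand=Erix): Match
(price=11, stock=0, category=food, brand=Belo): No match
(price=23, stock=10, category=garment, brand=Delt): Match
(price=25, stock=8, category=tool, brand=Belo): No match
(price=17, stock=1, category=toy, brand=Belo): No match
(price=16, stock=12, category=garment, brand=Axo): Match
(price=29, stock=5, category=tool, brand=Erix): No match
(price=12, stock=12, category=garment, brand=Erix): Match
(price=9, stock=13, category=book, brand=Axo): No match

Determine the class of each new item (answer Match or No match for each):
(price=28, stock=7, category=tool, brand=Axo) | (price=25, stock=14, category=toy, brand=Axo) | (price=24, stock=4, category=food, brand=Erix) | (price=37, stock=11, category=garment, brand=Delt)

No match, No match, No match, Match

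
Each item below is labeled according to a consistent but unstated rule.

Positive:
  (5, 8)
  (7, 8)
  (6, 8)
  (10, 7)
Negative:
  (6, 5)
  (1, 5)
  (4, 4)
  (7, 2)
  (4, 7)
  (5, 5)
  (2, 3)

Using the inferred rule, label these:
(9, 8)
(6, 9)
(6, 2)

Positive, Positive, Negative

One predicate separates the groups cleanly: sum ≥ 13.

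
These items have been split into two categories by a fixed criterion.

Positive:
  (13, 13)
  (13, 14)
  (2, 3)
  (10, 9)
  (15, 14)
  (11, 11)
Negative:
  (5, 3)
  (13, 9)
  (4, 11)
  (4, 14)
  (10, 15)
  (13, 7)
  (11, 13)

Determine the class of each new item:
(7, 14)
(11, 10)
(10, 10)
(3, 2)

A rule that fits every label: |first − second| ≤ 1 — true of each 'Positive' example, false of each 'Negative' one.
(7, 14): |7−14| = 7 — doesn't match, so Negative. (11, 10): |11−10| = 1 — passes, so Positive. (10, 10): |10−10| = 0 — passes, so Positive. (3, 2): |3−2| = 1 — passes, so Positive.

Negative, Positive, Positive, Positive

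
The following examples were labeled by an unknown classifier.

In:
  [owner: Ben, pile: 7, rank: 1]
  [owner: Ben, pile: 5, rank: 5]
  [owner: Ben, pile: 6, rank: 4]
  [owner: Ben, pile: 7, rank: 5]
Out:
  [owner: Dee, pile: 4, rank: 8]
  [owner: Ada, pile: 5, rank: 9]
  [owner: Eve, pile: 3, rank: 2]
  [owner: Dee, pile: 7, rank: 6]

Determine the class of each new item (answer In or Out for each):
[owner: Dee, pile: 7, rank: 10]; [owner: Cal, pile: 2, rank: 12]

Out, Out

The common property of the 'In' items is: owner is Ben. No 'Out' item has it.
[owner: Dee, pile: 7, rank: 10] → owner is Dee → Out. [owner: Cal, pile: 2, rank: 12] → owner is Cal → Out.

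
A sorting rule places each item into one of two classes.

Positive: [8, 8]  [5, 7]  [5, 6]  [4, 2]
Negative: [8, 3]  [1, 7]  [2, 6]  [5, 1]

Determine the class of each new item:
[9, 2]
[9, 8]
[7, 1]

Negative, Positive, Negative

A rule that fits every label: |first − second| ≤ 2 — true of each 'Positive' example, false of each 'Negative' one.
[9, 2] → |9−2| = 7 → Negative. [9, 8] → |9−8| = 1 → Positive. [7, 1] → |7−1| = 6 → Negative.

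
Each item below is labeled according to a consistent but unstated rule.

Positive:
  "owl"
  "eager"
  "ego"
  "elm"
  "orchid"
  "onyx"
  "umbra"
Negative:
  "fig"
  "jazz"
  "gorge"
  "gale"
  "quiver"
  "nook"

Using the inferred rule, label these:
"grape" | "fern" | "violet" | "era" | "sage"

Negative, Negative, Negative, Positive, Negative

The pattern is that an item is 'Positive' exactly when: starts with a vowel.
"grape" — starts with 'g', hence Negative. "fern" — starts with 'f', hence Negative. "violet" — starts with 'v', hence Negative. "era" — starts with 'e', hence Positive. "sage" — starts with 's', hence Negative.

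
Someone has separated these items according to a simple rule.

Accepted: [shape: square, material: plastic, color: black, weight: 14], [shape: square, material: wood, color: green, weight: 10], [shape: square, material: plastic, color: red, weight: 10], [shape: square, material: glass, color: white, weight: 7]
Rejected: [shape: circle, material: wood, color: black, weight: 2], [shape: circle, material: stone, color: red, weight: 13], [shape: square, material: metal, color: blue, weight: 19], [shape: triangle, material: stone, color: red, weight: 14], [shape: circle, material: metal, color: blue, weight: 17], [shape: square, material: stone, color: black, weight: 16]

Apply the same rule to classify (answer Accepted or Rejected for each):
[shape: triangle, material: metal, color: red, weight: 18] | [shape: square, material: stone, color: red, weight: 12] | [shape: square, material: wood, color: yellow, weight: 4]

Rejected, Accepted, Accepted

One predicate separates the groups cleanly: shape is square AND weight ≤ 14.
[shape: triangle, material: metal, color: red, weight: 18] — shape is triangle, weight = 18, hence Rejected.
[shape: square, material: stone, color: red, weight: 12] — shape is square, weight = 12, hence Accepted.
[shape: square, material: wood, color: yellow, weight: 4] — shape is square, weight = 4, hence Accepted.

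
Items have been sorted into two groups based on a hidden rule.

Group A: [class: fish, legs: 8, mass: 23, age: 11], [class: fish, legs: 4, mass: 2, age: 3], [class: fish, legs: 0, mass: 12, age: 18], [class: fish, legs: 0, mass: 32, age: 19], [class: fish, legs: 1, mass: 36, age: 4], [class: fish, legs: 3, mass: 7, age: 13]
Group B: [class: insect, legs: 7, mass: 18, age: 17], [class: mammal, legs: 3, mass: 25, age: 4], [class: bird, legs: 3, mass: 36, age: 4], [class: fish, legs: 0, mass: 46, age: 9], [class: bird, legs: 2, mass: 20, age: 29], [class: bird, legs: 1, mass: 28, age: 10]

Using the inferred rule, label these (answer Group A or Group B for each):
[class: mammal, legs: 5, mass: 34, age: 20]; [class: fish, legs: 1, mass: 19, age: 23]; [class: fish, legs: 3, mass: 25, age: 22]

Group B, Group A, Group A

Every 'Group A' example satisfies: class is fish AND mass ≤ 36. None of the 'Group B' examples do.
[class: mammal, legs: 5, mass: 34, age: 20] — class is mammal, mass = 34, hence Group B. [class: fish, legs: 1, mass: 19, age: 23] — class is fish, mass = 19, hence Group A. [class: fish, legs: 3, mass: 25, age: 22] — class is fish, mass = 25, hence Group A.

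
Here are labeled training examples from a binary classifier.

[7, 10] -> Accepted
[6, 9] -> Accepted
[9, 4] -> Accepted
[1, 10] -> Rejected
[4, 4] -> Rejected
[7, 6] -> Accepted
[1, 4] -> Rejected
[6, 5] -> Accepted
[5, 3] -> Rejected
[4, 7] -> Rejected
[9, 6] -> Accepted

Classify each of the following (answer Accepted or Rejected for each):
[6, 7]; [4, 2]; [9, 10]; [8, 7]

Accepted, Rejected, Accepted, Accepted

The distinguishing property — first ≥ 6 — holds for all the 'Accepted' cases and none of the 'Rejected' cases.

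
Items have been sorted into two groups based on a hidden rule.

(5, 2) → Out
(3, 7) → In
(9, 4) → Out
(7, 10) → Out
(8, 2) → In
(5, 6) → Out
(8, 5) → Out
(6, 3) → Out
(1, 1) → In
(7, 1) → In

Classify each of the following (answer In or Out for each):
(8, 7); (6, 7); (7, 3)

Out, Out, In

The distinguishing property — sum is even — holds for all the 'In' cases and none of the 'Out' cases.
(8, 7) → 8+7 = 15 → Out.
(6, 7) → 6+7 = 13 → Out.
(7, 3) → 7+3 = 10 → In.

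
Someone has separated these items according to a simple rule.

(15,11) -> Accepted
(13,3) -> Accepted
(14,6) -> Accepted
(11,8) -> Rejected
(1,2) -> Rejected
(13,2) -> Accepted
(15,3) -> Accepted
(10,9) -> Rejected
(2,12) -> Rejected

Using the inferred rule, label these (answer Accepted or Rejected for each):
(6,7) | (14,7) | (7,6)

The rule appears to be: first ≥ 12.
(6,7): first 6, lacks this property → Rejected. (14,7): first 14, meets the rule → Accepted. (7,6): first 7, lacks this property → Rejected.

Rejected, Accepted, Rejected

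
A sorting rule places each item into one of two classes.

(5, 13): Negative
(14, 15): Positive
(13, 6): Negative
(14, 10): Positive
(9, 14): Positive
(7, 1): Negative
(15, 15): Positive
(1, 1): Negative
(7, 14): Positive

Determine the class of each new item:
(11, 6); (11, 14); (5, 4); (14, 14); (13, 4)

The common property of the 'Positive' items is: sum ≥ 21. No 'Negative' item has it.
(11, 6) — 11+6 = 17, hence Negative. (11, 14) — 11+14 = 25, hence Positive. (5, 4) — 5+4 = 9, hence Negative. (14, 14) — 14+14 = 28, hence Positive. (13, 4) — 13+4 = 17, hence Negative.

Negative, Positive, Negative, Positive, Negative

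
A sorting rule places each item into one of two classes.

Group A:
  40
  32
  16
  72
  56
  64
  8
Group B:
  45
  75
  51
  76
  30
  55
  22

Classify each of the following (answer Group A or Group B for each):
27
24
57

The distinguishing property — multiple of 8 — holds for all the 'Group A' cases and none of the 'Group B' cases.
27 → 27 = 8·3 + 3 → Group B. 24 → 24 = 8·3 → Group A. 57 → 57 = 8·7 + 1 → Group B.

Group B, Group A, Group B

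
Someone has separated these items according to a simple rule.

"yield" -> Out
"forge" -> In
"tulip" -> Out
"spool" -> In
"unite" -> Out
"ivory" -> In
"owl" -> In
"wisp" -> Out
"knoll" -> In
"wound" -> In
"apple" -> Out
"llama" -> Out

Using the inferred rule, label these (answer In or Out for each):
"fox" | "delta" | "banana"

In, Out, Out

Rule: contains 'o'. This holds for each 'In' example and fails for each 'Out' one.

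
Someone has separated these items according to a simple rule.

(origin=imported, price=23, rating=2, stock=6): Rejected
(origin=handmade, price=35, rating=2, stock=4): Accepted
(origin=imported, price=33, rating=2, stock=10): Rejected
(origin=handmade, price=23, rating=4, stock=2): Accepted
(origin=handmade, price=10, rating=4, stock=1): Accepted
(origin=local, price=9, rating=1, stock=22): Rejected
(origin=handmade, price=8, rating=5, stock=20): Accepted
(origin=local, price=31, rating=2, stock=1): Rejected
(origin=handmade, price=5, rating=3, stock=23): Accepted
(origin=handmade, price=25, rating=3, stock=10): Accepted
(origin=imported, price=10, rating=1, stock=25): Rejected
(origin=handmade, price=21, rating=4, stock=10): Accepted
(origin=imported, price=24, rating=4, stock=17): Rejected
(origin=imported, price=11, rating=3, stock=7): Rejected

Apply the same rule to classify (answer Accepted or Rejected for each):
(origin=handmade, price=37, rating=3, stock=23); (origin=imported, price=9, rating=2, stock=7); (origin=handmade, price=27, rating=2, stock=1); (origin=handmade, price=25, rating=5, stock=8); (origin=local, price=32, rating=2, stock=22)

The classifier is using: origin is handmade.
(origin=handmade, price=37, rating=3, stock=23): origin is handmade — passes, so Accepted.
(origin=imported, price=9, rating=2, stock=7): origin is imported — doesn't qualify, so Rejected.
(origin=handmade, price=27, rating=2, stock=1): origin is handmade — passes, so Accepted.
(origin=handmade, price=25, rating=5, stock=8): origin is handmade — passes, so Accepted.
(origin=local, price=32, rating=2, stock=22): origin is local — doesn't qualify, so Rejected.

Accepted, Rejected, Accepted, Accepted, Rejected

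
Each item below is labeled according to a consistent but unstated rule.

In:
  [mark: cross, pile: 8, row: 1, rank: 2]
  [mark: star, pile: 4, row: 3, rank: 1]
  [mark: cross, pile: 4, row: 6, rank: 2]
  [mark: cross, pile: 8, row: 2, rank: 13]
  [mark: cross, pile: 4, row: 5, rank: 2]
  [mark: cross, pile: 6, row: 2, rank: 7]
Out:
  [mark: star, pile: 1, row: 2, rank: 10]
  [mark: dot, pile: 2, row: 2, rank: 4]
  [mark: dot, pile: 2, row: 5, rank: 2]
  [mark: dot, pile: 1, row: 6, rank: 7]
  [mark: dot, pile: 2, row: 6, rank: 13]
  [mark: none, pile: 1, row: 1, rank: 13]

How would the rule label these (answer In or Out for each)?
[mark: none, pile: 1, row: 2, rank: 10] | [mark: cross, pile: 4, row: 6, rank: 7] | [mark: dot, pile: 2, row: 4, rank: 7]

The distinguishing property — pile ≥ 4 — holds for all the 'In' cases and none of the 'Out' cases.

Out, In, Out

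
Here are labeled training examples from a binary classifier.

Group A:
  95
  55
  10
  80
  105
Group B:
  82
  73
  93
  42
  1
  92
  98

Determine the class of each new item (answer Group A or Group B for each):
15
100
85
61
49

Group A, Group A, Group A, Group B, Group B

The distinguishing property — multiple of 5 — holds for all the 'Group A' cases and none of the 'Group B' cases.
Group A: 15, since 15 = 5·3. Group A: 100, since 100 = 5·20. Group A: 85, since 85 = 5·17. Group B: 61, since 61 = 5·12 + 1. Group B: 49, since 49 = 5·9 + 4.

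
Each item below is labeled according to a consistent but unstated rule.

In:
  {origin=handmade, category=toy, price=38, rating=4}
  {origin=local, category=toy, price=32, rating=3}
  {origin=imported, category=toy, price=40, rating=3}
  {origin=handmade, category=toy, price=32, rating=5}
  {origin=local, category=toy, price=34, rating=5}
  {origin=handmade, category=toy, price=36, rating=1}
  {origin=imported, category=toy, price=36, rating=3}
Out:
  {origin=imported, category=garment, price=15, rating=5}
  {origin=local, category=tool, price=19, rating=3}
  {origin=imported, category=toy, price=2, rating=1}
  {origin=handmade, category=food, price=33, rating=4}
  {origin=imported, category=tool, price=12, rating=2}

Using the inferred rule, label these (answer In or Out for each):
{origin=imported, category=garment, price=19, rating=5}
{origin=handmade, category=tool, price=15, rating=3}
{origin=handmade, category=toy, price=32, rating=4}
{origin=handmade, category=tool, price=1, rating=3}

The simplest hypothesis consistent with all the labels is: category is toy AND price ≥ 12.
Out: {origin=imported, category=garment, price=19, rating=5}, since category is garment, price = 19.
Out: {origin=handmade, category=tool, price=15, rating=3}, since category is tool, price = 15.
In: {origin=handmade, category=toy, price=32, rating=4}, since category is toy, price = 32.
Out: {origin=handmade, category=tool, price=1, rating=3}, since category is tool, price = 1.

Out, Out, In, Out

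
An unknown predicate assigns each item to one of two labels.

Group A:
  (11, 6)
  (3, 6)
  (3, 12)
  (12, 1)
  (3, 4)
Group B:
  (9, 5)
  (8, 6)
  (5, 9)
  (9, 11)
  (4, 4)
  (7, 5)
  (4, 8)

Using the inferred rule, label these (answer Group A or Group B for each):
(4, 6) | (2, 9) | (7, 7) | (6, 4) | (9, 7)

Group B, Group A, Group B, Group B, Group B

Every 'Group A' example satisfies: sum is odd. None of the 'Group B' examples do.
(4, 6) → 4+6 = 10 → Group B.
(2, 9) → 2+9 = 11 → Group A.
(7, 7) → 7+7 = 14 → Group B.
(6, 4) → 6+4 = 10 → Group B.
(9, 7) → 9+7 = 16 → Group B.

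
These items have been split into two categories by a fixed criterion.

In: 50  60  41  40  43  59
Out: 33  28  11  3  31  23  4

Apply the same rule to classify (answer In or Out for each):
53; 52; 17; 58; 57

In, In, Out, In, In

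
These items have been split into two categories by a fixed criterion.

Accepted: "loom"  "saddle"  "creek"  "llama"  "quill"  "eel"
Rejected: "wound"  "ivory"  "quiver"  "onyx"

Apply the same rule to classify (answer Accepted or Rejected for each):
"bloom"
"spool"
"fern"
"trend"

The classifier is using: has a double letter.
Accepted: "bloom", since 'oo' doubled.
Accepted: "spool", since 'oo' doubled.
Rejected: "fern", since no doubled letter.
Rejected: "trend", since no doubled letter.

Accepted, Accepted, Rejected, Rejected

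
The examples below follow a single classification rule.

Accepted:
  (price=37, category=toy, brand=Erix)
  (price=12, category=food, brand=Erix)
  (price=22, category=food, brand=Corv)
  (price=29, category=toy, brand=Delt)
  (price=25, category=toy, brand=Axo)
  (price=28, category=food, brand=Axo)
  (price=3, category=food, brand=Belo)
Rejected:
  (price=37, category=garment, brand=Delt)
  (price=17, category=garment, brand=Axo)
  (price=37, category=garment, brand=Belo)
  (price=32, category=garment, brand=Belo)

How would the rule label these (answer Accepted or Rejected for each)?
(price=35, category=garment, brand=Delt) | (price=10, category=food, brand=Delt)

Checking candidate rules against both groups, what survives is: category is not garment.
(price=35, category=garment, brand=Delt): Rejected (category is garment). (price=10, category=food, brand=Delt): Accepted (category is food).

Rejected, Accepted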